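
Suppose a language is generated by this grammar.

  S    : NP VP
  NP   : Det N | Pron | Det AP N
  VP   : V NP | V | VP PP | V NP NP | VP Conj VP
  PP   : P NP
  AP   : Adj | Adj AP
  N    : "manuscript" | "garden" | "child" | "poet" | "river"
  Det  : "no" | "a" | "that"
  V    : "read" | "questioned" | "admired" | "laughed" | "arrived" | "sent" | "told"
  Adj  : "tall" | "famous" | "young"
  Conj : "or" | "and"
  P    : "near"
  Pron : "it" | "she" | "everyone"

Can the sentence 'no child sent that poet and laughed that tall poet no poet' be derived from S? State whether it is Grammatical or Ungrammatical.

Grammatical

S
  NP
    Det: no
    N: child
  VP
    VP
      V: sent
      NP
        Det: that
        N: poet
    Conj: and
    VP
      V: laughed
      NP
        Det: that
        AP
          Adj: tall
        N: poet
      NP
        Det: no
        N: poet
Every word is introduced by a lexical rule and the phrasal rules combine the resulting categories into a single S.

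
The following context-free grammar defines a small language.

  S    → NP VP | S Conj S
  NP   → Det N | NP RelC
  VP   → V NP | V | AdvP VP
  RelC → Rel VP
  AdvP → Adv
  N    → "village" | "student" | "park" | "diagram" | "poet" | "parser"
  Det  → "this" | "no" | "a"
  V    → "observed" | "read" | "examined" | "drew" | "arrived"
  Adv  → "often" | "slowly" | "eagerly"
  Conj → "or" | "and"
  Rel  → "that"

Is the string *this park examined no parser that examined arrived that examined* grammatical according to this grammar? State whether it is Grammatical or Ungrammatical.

Ungrammatical

For S → NP VP, the only prefix that parses as NP is 'this park', but the remainder 'examined no parser that examined arrived that examined' is not a VP under these rules. The alternative S rule S → S Conj S likewise has no satisfying split.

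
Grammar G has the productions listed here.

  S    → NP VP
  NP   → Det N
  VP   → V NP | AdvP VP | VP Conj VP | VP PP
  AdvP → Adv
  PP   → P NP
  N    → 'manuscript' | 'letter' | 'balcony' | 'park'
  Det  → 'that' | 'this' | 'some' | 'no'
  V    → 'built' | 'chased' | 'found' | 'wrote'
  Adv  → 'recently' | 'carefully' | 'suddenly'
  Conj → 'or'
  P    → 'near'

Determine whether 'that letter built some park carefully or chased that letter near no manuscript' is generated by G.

An Adv word can never sit immediately before a Conj word in any string this grammar generates, so the substring 'carefully or' rules out a derivation.

Ungrammatical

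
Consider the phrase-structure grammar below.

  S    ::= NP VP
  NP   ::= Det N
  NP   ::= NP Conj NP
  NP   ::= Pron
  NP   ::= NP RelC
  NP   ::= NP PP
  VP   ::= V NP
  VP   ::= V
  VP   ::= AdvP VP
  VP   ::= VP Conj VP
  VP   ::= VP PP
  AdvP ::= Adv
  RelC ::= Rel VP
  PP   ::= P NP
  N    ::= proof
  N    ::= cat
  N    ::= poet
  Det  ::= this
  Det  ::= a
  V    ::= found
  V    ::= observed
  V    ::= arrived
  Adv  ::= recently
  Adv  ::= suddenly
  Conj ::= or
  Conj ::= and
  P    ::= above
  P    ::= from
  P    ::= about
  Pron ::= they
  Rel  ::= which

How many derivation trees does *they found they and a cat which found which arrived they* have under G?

Two of the 3 distinct bracketings:
[S [NP [Pron they]] [VP [V found] [NP [NP [Pron they]] [Conj and] [NP [NP [NP [Det a] [N cat]] [RelC [Rel which] [VP [V found]]]] [RelC [Rel which] [VP [V arrived] [NP [Pron they]]]]]]]]
[S [NP [Pron they]] [VP [V found] [NP [NP [NP [Pron they]] [Conj and] [NP [NP [Det a] [N cat]] [RelC [Rel which] [VP [V found]]]]] [RelC [Rel which] [VP [V arrived] [NP [Pron they]]]]]]]
The trees differ in how a recursive rule is bracketed over the same span.

3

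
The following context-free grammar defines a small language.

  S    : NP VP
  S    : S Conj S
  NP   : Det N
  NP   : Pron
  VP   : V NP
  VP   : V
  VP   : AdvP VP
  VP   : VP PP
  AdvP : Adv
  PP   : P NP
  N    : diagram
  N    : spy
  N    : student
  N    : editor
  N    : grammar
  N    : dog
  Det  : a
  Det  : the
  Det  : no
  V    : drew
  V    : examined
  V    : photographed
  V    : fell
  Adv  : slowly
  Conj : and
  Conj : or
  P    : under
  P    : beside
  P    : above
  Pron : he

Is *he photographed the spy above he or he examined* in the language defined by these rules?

[S [S [NP [Pron he]] [VP [VP [V photographed] [NP [Det the] [N spy]]] [PP [P above] [NP [Pron he]]]]] [Conj or] [S [NP [Pron he]] [VP [V examined]]]]
The bracketing above is licensed at every node by one of the given productions, with S at the root.

Grammatical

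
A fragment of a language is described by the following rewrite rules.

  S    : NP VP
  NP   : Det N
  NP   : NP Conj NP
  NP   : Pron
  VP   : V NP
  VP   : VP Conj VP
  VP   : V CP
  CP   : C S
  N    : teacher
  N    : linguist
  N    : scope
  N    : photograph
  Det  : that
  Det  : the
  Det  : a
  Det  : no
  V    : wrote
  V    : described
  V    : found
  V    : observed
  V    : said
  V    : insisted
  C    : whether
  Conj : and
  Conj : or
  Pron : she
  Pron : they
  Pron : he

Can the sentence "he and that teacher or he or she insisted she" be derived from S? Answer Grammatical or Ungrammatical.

Grammatical

[S [NP [NP [Pron he]] [Conj and] [NP [NP [Det that] [N teacher]] [Conj or] [NP [NP [Pron he]] [Conj or] [NP [Pron she]]]]] [VP [V insisted] [NP [Pron she]]]]
Every word is introduced by a lexical rule and the phrasal rules combine the resulting categories into a single S.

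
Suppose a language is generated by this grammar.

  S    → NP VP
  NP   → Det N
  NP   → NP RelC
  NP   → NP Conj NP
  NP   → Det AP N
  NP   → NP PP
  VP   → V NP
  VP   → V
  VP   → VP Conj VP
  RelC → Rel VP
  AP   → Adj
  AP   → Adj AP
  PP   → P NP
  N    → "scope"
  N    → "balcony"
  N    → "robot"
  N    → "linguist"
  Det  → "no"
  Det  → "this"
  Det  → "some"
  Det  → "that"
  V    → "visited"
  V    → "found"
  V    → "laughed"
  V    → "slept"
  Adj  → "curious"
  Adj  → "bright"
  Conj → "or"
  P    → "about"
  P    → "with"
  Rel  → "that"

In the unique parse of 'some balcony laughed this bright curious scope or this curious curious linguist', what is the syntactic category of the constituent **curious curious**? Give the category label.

S
  NP
    Det: some
    N: balcony
  VP
    V: laughed
    NP
      NP
        Det: this
        AP
          Adj: bright
          AP
            Adj: curious
        N: scope
      Conj: or
      NP
        Det: this
        AP
          Adj: curious
          AP
            Adj: curious
        N: linguist
The span 'curious curious' is the AP node built by AP → Adj AP.

AP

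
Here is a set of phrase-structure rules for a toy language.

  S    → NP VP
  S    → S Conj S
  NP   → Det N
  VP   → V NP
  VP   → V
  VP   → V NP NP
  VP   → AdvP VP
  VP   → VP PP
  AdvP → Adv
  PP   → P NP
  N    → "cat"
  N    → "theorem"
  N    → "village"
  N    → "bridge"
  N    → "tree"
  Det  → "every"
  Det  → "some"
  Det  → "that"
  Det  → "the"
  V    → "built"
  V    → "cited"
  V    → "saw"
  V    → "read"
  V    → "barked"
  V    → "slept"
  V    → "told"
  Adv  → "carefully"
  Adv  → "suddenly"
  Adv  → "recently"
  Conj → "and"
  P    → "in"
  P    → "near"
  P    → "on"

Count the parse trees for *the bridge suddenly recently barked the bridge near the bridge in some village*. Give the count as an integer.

6

Two of the 6 distinct bracketings:
[S [NP [Det the] [N bridge]] [VP [AdvP [Adv suddenly]] [VP [AdvP [Adv recently]] [VP [VP [VP [V barked] [NP [Det the] [N bridge]]] [PP [P near] [NP [Det the] [N bridge]]]] [PP [P in] [NP [Det some] [N village]]]]]]]
[S [NP [Det the] [N bridge]] [VP [AdvP [Adv suddenly]] [VP [VP [AdvP [Adv recently]] [VP [VP [V barked] [NP [Det the] [N bridge]]] [PP [P near] [NP [Det the] [N bridge]]]]] [PP [P in] [NP [Det some] [N village]]]]]]
The trees differ in how a recursive rule is bracketed over the same span.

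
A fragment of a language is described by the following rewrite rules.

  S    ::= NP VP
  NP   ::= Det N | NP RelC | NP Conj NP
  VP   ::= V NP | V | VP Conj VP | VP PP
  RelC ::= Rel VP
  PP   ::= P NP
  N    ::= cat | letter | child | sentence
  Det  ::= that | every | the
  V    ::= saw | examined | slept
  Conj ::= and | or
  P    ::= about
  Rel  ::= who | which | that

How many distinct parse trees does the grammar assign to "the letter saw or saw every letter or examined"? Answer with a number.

2

The two bracketings:
[S [NP [Det the] [N letter]] [VP [VP [V saw]] [Conj or] [VP [VP [V saw] [NP [Det every] [N letter]]] [Conj or] [VP [V examined]]]]]
[S [NP [Det the] [N letter]] [VP [VP [VP [V saw]] [Conj or] [VP [V saw] [NP [Det every] [N letter]]]] [Conj or] [VP [V examined]]]]
The trees differ in how a recursive rule is bracketed over the same span.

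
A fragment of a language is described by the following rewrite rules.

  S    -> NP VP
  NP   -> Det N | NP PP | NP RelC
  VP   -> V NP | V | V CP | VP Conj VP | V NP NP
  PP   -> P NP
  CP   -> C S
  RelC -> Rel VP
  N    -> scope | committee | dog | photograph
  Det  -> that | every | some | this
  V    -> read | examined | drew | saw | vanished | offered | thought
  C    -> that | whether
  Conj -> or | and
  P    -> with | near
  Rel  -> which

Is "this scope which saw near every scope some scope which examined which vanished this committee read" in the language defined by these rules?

Ungrammatical

For S → NP VP, every NP-prefix leaves a non-VP remainder: after 'this scope' the remainder is not a VP; after 'this scope which saw' the remainder is not a VP; after 'this scope which saw near every scope' the remainder is not a VP.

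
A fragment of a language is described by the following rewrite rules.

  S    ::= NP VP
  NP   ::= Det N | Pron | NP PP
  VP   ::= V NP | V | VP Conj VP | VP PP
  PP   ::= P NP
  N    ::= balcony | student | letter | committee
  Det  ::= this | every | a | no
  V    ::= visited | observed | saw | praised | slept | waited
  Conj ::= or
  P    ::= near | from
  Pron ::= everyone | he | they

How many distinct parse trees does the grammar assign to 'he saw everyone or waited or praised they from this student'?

7

Two of the 7 distinct bracketings:
[S [NP [Pron he]] [VP [VP [V saw] [NP [Pron everyone]]] [Conj or] [VP [VP [V waited]] [Conj or] [VP [V praised] [NP [NP [Pron they]] [PP [P from] [NP [Det this] [N student]]]]]]]]
[S [NP [Pron he]] [VP [VP [V saw] [NP [Pron everyone]]] [Conj or] [VP [VP [V waited]] [Conj or] [VP [VP [V praised] [NP [Pron they]]] [PP [P from] [NP [Det this] [N student]]]]]]]
The difference turns on whether NP → NP PP is used at the relevant span, versus an alternative expansion of NP.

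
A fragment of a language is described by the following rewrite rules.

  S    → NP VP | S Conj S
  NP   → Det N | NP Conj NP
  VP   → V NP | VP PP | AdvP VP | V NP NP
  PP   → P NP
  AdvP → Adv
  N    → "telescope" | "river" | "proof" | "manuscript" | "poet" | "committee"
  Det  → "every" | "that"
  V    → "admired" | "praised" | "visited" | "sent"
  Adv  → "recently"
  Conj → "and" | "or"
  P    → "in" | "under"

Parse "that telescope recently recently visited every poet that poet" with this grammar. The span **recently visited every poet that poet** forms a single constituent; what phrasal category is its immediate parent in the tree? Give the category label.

S
  NP
    Det: that
    N: telescope
  VP
    AdvP
      Adv: recently
    VP
      AdvP
        Adv: recently
      VP
        V: visited
        NP
          Det: every
          N: poet
        NP
          Det: that
          N: poet
The span 'recently visited every poet that poet' is the VP node built by VP → AdvP VP.
Its mother is the VP built by VP → AdvP VP.

VP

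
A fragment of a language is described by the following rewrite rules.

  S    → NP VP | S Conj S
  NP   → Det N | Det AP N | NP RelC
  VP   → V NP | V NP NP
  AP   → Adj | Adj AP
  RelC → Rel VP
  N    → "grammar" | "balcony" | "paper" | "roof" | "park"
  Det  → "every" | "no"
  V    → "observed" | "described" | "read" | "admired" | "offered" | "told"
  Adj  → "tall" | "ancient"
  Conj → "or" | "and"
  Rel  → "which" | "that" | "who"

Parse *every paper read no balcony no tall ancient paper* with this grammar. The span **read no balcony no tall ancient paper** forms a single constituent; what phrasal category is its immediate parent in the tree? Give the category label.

[S [NP [Det every] [N paper]] [VP [V read] [NP [Det no] [N balcony]] [NP [Det no] [AP [Adj tall] [AP [Adj ancient]]] [N paper]]]]
The span 'read no balcony no tall ancient paper' is the VP node built by VP → V NP NP.
Its mother is the S built by S → NP VP.

S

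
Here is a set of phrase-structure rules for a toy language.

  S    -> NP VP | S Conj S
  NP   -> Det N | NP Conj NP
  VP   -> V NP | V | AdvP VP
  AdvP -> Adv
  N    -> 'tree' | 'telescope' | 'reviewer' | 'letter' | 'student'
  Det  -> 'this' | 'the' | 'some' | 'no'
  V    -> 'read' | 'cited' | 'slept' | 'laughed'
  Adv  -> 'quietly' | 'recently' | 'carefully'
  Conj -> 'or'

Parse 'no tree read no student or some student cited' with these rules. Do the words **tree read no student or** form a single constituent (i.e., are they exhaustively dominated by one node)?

[S [S [NP [Det no] [N tree]] [VP [V read] [NP [Det no] [N student]]]] [Conj or] [S [NP [Det some] [N student]] [VP [V cited]]]]
The smallest constituent containing 'tree read no student or' is the S spanning 'no tree read no student or some student cited'; no single node in the tree dominates exactly the given words.

No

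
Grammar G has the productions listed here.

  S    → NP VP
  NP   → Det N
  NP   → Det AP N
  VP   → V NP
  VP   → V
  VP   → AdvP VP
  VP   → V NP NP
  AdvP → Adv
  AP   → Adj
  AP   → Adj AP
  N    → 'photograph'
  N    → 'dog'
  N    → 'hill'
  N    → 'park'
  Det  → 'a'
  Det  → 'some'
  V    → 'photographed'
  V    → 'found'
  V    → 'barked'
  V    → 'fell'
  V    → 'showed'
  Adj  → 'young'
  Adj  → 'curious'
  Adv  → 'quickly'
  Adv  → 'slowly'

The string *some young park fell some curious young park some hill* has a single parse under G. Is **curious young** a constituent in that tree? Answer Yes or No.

Yes

[S [NP [Det some] [AP [Adj young]] [N park]] [VP [V fell] [NP [Det some] [AP [Adj curious] [AP [Adj young]]] [N park]] [NP [Det some] [N hill]]]]
The words 'curious young' are exhaustively dominated by a single AP node (built by AP → Adj AP), so they form a constituent.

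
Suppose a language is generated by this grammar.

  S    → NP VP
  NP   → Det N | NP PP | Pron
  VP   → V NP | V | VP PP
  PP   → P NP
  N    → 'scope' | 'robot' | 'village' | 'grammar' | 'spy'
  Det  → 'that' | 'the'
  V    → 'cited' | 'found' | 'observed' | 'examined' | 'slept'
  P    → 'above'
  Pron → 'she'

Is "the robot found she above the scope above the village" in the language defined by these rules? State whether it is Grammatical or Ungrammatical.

Grammatical

S
  NP
    Det: the
    N: robot
  VP
    V: found
    NP
      NP
        Pron: she
      PP
        P: above
        NP
          NP
            Det: the
            N: scope
          PP
            P: above
            NP
              Det: the
              N: village
Every word is introduced by a lexical rule and the phrasal rules combine the resulting categories into a single S.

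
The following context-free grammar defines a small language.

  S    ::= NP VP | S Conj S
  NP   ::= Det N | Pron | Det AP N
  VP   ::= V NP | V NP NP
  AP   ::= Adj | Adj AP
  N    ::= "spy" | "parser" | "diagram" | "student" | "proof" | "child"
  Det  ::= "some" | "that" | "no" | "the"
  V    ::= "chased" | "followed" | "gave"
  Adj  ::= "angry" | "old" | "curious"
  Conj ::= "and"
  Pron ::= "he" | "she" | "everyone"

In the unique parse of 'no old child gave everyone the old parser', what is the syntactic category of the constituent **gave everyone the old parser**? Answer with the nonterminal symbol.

[S [NP [Det no] [AP [Adj old]] [N child]] [VP [V gave] [NP [Pron everyone]] [NP [Det the] [AP [Adj old]] [N parser]]]]
The span 'gave everyone the old parser' is the VP node built by VP → V NP NP.

VP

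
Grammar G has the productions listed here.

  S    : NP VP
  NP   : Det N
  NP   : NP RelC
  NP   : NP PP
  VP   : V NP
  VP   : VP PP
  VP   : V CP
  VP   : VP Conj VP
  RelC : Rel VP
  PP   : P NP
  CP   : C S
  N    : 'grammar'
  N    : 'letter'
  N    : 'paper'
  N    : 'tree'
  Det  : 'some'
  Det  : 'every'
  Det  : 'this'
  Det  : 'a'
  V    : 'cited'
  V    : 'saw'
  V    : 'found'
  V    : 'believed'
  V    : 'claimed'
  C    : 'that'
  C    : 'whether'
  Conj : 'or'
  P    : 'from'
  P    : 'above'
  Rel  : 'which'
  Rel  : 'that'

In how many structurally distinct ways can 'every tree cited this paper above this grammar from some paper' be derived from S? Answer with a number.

Two of the 5 distinct bracketings:
[S [NP [Det every] [N tree]] [VP [V cited] [NP [NP [Det this] [N paper]] [PP [P above] [NP [NP [Det this] [N grammar]] [PP [P from] [NP [Det some] [N paper]]]]]]]]
[S [NP [Det every] [N tree]] [VP [V cited] [NP [NP [NP [Det this] [N paper]] [PP [P above] [NP [Det this] [N grammar]]]] [PP [P from] [NP [Det some] [N paper]]]]]]
The trees differ in how a recursive rule is bracketed over the same span.

5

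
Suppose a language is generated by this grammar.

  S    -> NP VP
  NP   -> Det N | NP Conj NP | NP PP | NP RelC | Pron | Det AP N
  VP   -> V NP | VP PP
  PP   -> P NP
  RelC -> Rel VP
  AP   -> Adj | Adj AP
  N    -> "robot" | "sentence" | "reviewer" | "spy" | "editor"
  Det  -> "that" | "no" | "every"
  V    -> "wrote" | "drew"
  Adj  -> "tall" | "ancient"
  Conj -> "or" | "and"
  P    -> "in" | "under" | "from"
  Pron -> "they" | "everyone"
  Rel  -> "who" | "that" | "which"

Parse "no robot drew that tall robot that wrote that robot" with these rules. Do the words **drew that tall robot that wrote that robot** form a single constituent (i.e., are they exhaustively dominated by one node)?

[S [NP [Det no] [N robot]] [VP [V drew] [NP [NP [Det that] [AP [Adj tall]] [N robot]] [RelC [Rel that] [VP [V wrote] [NP [Det that] [N robot]]]]]]]
The words 'drew that tall robot that wrote that robot' are exhaustively dominated by a single VP node (built by VP → V NP), so they form a constituent.

Yes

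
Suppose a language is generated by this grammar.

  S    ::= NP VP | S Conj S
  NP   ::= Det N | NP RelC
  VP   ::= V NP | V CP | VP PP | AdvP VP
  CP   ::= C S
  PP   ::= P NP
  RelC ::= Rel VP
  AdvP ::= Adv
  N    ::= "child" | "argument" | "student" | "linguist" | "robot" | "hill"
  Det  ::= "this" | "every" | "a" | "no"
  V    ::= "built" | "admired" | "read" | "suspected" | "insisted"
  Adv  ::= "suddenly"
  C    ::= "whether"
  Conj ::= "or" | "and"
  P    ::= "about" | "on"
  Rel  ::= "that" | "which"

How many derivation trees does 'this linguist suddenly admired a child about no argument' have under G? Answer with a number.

The two bracketings:
[S [NP [Det this] [N linguist]] [VP [VP [AdvP [Adv suddenly]] [VP [V admired] [NP [Det a] [N child]]]] [PP [P about] [NP [Det no] [N argument]]]]]
[S [NP [Det this] [N linguist]] [VP [AdvP [Adv suddenly]] [VP [VP [V admired] [NP [Det a] [N child]]] [PP [P about] [NP [Det no] [N argument]]]]]]
The trees differ in how a recursive rule is bracketed over the same span.

2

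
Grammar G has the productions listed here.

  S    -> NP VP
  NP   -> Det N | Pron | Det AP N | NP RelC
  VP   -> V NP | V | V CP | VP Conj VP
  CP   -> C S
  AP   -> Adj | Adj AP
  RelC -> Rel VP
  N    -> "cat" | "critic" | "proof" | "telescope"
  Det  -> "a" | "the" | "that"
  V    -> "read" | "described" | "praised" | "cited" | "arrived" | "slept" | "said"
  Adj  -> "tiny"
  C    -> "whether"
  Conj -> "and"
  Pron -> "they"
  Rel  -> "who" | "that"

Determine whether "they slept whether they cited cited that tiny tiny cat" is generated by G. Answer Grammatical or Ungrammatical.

Ungrammatical

For S → NP VP, the only prefix that parses as NP is 'they', but the remainder 'slept whether they cited cited that tiny tiny cat' is not a VP under these rules.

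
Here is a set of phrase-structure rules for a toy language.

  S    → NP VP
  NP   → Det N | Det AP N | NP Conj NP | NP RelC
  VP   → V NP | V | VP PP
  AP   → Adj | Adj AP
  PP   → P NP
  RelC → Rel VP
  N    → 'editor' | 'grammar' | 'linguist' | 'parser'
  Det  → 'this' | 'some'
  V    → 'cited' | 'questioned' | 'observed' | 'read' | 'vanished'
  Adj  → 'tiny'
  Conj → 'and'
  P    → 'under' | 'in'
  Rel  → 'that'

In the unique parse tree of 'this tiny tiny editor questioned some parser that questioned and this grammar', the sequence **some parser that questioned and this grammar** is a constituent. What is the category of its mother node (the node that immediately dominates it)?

VP

[S [NP [Det this] [AP [Adj tiny] [AP [Adj tiny]]] [N editor]] [VP [V questioned] [NP [NP [NP [Det some] [N parser]] [RelC [Rel that] [VP [V questioned]]]] [Conj and] [NP [Det this] [N grammar]]]]]
The span 'some parser that questioned and this grammar' is the NP node built by NP → NP Conj NP.
Its mother is the VP built by VP → V NP.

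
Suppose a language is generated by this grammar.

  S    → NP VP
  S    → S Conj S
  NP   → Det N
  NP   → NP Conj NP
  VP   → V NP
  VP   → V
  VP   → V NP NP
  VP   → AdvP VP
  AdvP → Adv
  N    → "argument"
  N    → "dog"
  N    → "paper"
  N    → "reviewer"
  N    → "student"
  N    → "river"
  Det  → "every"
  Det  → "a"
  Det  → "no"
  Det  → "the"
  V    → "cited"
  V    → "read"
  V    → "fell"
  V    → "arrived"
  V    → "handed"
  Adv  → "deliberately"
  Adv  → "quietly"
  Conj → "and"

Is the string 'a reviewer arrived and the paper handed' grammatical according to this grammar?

[S [S [NP [Det a] [N reviewer]] [VP [V arrived]]] [Conj and] [S [NP [Det the] [N paper]] [VP [V handed]]]]
Every word is introduced by a lexical rule and the phrasal rules combine the resulting categories into a single S.

Grammatical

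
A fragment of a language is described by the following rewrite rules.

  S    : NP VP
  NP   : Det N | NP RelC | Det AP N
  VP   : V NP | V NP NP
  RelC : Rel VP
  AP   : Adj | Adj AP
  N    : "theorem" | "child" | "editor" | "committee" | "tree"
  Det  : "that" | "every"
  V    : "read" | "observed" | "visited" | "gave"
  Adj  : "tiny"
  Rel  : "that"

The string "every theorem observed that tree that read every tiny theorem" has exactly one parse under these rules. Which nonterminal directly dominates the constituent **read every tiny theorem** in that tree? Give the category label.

[S [NP [Det every] [N theorem]] [VP [V observed] [NP [NP [Det that] [N tree]] [RelC [Rel that] [VP [V read] [NP [Det every] [AP [Adj tiny]] [N theorem]]]]]]]
The span 'read every tiny theorem' is the VP node built by VP → V NP.
Its mother is the RelC built by RelC → Rel VP.

RelC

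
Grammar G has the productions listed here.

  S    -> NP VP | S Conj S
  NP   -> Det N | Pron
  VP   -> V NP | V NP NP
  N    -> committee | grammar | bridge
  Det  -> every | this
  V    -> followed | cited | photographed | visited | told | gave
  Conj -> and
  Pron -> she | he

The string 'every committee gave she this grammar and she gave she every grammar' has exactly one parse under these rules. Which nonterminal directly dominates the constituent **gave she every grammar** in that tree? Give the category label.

S

S
  S
    NP
      Det: every
      N: committee
    VP
      V: gave
      NP
        Pron: she
      NP
        Det: this
        N: grammar
  Conj: and
  S
    NP
      Pron: she
    VP
      V: gave
      NP
        Pron: she
      NP
        Det: every
        N: grammar
The span 'gave she every grammar' is the VP node built by VP → V NP NP.
Its mother is the S built by S → NP VP.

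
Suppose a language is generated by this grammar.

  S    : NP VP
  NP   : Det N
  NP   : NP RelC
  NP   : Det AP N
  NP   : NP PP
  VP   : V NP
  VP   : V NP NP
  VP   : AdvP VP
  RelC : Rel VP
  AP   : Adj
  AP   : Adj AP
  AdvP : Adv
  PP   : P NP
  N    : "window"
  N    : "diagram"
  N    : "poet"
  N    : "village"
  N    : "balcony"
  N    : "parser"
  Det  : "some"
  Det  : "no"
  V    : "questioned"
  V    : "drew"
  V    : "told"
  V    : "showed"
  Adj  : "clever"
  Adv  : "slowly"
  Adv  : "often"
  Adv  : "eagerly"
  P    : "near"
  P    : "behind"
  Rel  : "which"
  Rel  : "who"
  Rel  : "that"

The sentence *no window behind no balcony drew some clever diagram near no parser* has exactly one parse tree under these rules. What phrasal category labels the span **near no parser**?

S
  NP
    NP
      Det: no
      N: window
    PP
      P: behind
      NP
        Det: no
        N: balcony
  VP
    V: drew
    NP
      NP
        Det: some
        AP
          Adj: clever
        N: diagram
      PP
        P: near
        NP
          Det: no
          N: parser
The span 'near no parser' is the PP node built by PP → P NP.

PP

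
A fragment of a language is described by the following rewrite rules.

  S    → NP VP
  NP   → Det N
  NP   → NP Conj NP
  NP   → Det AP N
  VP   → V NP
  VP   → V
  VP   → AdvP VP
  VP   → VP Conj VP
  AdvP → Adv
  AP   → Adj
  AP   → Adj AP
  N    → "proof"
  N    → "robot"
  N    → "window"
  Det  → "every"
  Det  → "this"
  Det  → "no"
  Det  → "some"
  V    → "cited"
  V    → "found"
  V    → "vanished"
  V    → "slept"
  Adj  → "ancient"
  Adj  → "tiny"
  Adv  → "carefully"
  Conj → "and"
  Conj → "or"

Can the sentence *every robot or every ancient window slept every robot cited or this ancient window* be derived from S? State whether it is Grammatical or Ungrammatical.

For S → NP VP, every NP-prefix leaves a non-VP remainder: after 'every robot' the remainder is not a VP; after 'every robot or every ancient window' the remainder is not a VP.

Ungrammatical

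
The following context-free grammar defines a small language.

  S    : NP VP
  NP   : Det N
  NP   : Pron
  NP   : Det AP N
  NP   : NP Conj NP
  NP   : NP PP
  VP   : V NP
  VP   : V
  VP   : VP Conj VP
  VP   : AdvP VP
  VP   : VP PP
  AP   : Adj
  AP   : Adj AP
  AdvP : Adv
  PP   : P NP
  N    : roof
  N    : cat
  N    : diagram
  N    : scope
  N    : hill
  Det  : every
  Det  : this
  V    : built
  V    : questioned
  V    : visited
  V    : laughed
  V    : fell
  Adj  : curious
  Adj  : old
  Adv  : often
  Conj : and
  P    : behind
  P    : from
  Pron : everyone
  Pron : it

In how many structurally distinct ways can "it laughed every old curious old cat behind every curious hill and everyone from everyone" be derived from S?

10

Two of the 10 distinct bracketings:
[S [NP [Pron it]] [VP [V laughed] [NP [NP [NP [Det every] [AP [Adj old] [AP [Adj curious] [AP [Adj old]]]] [N cat]] [PP [P behind] [NP [Det every] [AP [Adj curious]] [N hill]]]] [Conj and] [NP [NP [Pron everyone]] [PP [P from] [NP [Pron everyone]]]]]]]
[S [NP [Pron it]] [VP [V laughed] [NP [NP [Det every] [AP [Adj old] [AP [Adj curious] [AP [Adj old]]]] [N cat]] [PP [P behind] [NP [NP [Det every] [AP [Adj curious]] [N hill]] [Conj and] [NP [NP [Pron everyone]] [PP [P from] [NP [Pron everyone]]]]]]]]]
The trees differ in how a recursive rule is bracketed over the same span.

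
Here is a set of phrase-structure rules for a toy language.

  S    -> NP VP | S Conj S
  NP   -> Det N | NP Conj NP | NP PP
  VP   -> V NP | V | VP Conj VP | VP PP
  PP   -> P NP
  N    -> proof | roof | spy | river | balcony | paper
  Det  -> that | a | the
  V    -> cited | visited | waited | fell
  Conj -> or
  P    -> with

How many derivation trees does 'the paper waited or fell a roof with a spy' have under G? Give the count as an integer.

3

Two of the 3 distinct bracketings:
[S [NP [Det the] [N paper]] [VP [VP [V waited]] [Conj or] [VP [V fell] [NP [NP [Det a] [N roof]] [PP [P with] [NP [Det a] [N spy]]]]]]]
[S [NP [Det the] [N paper]] [VP [VP [V waited]] [Conj or] [VP [VP [V fell] [NP [Det a] [N roof]]] [PP [P with] [NP [Det a] [N spy]]]]]]
The difference turns on whether NP → NP PP is used at the relevant span, versus an alternative expansion of NP.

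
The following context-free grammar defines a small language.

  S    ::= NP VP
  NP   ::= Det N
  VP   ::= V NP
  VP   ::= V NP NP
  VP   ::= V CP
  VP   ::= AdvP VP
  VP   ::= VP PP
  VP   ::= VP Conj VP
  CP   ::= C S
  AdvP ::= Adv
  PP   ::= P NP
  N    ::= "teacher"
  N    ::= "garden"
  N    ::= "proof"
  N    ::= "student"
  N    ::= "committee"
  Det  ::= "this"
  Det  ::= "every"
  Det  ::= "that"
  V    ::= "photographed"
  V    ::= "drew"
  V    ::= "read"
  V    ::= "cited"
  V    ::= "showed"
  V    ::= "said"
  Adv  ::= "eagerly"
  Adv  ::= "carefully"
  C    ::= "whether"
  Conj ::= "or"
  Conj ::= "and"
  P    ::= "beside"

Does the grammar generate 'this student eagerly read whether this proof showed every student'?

S
  NP
    Det: this
    N: student
  VP
    AdvP
      Adv: eagerly
    VP
      V: read
      CP
        C: whether
        S
          NP
            Det: this
            N: proof
          VP
            V: showed
            NP
              Det: every
              N: student
The bracketing above is licensed at every node by one of the given productions, with S at the root.

Grammatical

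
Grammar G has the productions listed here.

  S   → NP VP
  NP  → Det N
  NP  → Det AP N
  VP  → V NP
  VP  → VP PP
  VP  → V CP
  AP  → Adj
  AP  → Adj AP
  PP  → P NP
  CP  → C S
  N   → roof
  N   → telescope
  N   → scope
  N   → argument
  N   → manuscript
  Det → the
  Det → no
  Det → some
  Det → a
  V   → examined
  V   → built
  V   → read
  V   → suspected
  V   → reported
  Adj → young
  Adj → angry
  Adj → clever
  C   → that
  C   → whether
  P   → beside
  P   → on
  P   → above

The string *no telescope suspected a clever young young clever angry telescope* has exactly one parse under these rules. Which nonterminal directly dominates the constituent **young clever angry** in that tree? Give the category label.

S
  NP
    Det: no
    N: telescope
  VP
    V: suspected
    NP
      Det: a
      AP
        Adj: clever
        AP
          Adj: young
          AP
            Adj: young
            AP
              Adj: clever
              AP
                Adj: angry
      N: telescope
The span 'young clever angry' is the AP node built by AP → Adj AP.
Its mother is the AP built by AP → Adj AP.

AP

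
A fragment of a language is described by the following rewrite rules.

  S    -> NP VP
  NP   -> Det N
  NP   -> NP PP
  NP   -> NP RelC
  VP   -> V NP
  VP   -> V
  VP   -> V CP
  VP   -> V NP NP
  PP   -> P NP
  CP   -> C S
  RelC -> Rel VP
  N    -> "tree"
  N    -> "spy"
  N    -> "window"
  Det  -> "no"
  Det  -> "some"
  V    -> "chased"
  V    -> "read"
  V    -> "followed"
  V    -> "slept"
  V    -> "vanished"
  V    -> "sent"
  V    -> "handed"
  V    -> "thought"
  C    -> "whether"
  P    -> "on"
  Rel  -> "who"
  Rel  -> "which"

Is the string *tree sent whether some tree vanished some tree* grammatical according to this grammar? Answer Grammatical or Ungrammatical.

For S → NP VP, no prefix of the string parses as an NP.

Ungrammatical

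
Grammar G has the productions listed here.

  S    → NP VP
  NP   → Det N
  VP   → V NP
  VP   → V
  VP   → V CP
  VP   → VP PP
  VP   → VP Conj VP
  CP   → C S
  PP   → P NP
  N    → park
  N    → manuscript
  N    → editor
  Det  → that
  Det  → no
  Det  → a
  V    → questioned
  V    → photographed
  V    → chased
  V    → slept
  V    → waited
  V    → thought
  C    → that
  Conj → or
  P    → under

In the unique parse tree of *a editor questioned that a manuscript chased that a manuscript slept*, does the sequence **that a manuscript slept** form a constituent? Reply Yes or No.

[S [NP [Det a] [N editor]] [VP [V questioned] [CP [C that] [S [NP [Det a] [N manuscript]] [VP [V chased] [CP [C that] [S [NP [Det a] [N manuscript]] [VP [V slept]]]]]]]]]
The words 'that a manuscript slept' are exhaustively dominated by a single CP node (built by CP → C S), so they form a constituent.

Yes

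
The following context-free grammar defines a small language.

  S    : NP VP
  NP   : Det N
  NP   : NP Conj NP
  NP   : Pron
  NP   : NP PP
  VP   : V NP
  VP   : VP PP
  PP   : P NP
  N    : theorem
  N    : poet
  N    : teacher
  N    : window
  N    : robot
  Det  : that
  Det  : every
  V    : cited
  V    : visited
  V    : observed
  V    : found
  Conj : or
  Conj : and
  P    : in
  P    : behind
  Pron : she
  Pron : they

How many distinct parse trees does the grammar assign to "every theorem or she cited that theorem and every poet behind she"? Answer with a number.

3

Two of the 3 distinct bracketings:
[S [NP [NP [Det every] [N theorem]] [Conj or] [NP [Pron she]]] [VP [V cited] [NP [NP [Det that] [N theorem]] [Conj and] [NP [NP [Det every] [N poet]] [PP [P behind] [NP [Pron she]]]]]]]
[S [NP [NP [Det every] [N theorem]] [Conj or] [NP [Pron she]]] [VP [V cited] [NP [NP [NP [Det that] [N theorem]] [Conj and] [NP [Det every] [N poet]]] [PP [P behind] [NP [Pron she]]]]]]
The trees differ in how a recursive rule is bracketed over the same span.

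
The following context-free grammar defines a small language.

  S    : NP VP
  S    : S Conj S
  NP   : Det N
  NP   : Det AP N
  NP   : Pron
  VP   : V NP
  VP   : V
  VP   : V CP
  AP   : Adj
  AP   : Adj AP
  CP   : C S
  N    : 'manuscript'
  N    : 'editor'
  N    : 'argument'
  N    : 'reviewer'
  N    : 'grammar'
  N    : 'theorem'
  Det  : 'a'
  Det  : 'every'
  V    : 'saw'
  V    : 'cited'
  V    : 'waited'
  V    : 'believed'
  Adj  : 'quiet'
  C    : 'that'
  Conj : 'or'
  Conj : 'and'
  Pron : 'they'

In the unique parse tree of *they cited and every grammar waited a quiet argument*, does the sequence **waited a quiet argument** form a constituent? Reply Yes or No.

[S [S [NP [Pron they]] [VP [V cited]]] [Conj and] [S [NP [Det every] [N grammar]] [VP [V waited] [NP [Det a] [AP [Adj quiet]] [N argument]]]]]
The words 'waited a quiet argument' are exhaustively dominated by a single VP node (built by VP → V NP), so they form a constituent.

Yes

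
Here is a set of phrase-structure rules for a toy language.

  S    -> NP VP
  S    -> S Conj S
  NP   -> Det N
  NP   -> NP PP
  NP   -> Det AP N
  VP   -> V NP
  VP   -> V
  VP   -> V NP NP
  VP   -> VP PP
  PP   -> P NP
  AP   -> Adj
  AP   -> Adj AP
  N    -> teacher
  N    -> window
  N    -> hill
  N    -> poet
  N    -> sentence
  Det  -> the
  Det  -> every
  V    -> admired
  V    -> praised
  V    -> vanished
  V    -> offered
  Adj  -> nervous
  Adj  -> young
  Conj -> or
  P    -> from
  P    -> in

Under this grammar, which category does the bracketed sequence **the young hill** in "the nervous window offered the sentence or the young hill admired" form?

NP

S
  S
    NP
      Det: the
      AP
        Adj: nervous
      N: window
    VP
      V: offered
      NP
        Det: the
        N: sentence
  Conj: or
  S
    NP
      Det: the
      AP
        Adj: young
      N: hill
    VP
      V: admired
The span 'the young hill' is the NP node built by NP → Det AP N.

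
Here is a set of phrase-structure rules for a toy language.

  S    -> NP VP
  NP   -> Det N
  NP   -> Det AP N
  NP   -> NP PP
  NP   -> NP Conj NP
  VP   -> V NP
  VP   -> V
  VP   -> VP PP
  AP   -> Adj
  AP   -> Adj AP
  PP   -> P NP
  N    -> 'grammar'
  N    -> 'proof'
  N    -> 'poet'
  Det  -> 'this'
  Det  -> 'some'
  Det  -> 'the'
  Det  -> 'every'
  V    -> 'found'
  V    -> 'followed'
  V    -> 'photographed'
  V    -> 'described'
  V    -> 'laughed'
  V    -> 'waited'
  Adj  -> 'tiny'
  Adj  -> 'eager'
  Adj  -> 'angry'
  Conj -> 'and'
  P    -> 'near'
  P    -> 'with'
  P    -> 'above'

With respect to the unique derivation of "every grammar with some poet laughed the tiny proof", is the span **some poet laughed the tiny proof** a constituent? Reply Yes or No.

[S [NP [NP [Det every] [N grammar]] [PP [P with] [NP [Det some] [N poet]]]] [VP [V laughed] [NP [Det the] [AP [Adj tiny]] [N proof]]]]
The smallest constituent containing 'some poet laughed the tiny proof' is the S spanning 'every grammar with some poet laughed the tiny proof'; no single node in the tree dominates exactly the given words.

No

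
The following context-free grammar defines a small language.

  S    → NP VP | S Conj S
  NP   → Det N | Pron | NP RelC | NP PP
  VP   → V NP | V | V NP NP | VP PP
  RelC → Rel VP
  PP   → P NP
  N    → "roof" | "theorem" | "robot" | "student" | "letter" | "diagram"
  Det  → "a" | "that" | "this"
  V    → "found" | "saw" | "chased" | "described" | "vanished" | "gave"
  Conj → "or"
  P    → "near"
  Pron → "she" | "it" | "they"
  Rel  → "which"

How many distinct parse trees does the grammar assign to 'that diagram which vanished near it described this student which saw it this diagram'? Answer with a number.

Two of the 4 distinct bracketings:
[S [NP [NP [Det that] [N diagram]] [RelC [Rel which] [VP [VP [V vanished]] [PP [P near] [NP [Pron it]]]]]] [VP [V described] [NP [NP [Det this] [N student]] [RelC [Rel which] [VP [V saw] [NP [Pron it]] [NP [Det this] [N diagram]]]]]]]
[S [NP [NP [Det that] [N diagram]] [RelC [Rel which] [VP [VP [V vanished]] [PP [P near] [NP [Pron it]]]]]] [VP [V described] [NP [NP [Det this] [N student]] [RelC [Rel which] [VP [V saw] [NP [Pron it]]]]] [NP [Det this] [N diagram]]]]
The trees differ in how a recursive rule is bracketed over the same span.

4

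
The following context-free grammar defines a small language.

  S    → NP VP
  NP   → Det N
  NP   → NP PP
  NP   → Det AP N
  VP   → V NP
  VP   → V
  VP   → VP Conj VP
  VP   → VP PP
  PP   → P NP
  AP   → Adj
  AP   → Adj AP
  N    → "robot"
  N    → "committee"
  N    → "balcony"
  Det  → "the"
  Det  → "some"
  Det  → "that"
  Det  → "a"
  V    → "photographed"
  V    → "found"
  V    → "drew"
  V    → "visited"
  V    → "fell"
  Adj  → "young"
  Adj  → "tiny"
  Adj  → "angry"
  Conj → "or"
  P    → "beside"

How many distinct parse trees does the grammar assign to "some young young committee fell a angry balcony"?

[S [NP [Det some] [AP [Adj young] [AP [Adj young]]] [N committee]] [VP [V fell] [NP [Det a] [AP [Adj angry]] [N balcony]]]]
No rule offers an alternative attachment or grouping for any span, so this is the only derivation.

1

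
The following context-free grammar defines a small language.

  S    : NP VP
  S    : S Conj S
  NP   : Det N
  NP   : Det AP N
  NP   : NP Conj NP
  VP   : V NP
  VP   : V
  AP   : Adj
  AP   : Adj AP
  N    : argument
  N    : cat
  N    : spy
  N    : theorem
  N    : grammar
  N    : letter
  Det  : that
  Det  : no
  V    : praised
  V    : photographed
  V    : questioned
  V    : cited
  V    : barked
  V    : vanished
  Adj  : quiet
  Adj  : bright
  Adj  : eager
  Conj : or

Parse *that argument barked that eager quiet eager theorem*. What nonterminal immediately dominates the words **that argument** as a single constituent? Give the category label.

NP

[S [NP [Det that] [N argument]] [VP [V barked] [NP [Det that] [AP [Adj eager] [AP [Adj quiet] [AP [Adj eager]]]] [N theorem]]]]
The span 'that argument' is the NP node built by NP → Det N.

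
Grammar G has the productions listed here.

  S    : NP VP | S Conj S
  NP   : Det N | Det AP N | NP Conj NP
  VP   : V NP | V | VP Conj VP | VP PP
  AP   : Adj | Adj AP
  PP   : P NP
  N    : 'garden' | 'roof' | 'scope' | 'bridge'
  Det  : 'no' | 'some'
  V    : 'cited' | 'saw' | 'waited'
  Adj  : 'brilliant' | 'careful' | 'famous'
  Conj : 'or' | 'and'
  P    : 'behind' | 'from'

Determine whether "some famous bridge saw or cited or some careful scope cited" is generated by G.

S
  S
    NP
      Det: some
      AP
        Adj: famous
      N: bridge
    VP
      VP
        V: saw
      Conj: or
      VP
        V: cited
  Conj: or
  S
    NP
      Det: some
      AP
        Adj: careful
      N: scope
    VP
      V: cited
Every word is introduced by a lexical rule and the phrasal rules combine the resulting categories into a single S.

Grammatical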